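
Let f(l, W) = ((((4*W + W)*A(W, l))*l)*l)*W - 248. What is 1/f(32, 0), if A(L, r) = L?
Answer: -1/248 ≈ -0.0040323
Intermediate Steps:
f(l, W) = -248 + 5*W³*l² (f(l, W) = ((((4*W + W)*W)*l)*l)*W - 248 = ((((5*W)*W)*l)*l)*W - 248 = (((5*W²)*l)*l)*W - 248 = ((5*l*W²)*l)*W - 248 = (5*W²*l²)*W - 248 = 5*W³*l² - 248 = -248 + 5*W³*l²)
1/f(32, 0) = 1/(-248 + 5*0³*32²) = 1/(-248 + 5*0*1024) = 1/(-248 + 0) = 1/(-248) = -1/248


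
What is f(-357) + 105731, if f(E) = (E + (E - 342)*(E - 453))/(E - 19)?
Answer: 833809/8 ≈ 1.0423e+5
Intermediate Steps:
f(E) = (E + (-453 + E)*(-342 + E))/(-19 + E) (f(E) = (E + (-342 + E)*(-453 + E))/(-19 + E) = (E + (-453 + E)*(-342 + E))/(-19 + E))
f(-357) + 105731 = (154926 + (-357)² - 794*(-357))/(-19 - 357) + 105731 = (154926 + 127449 + 283458)/(-376) + 105731 = -1/376*565833 + 105731 = -12039/8 + 105731 = 833809/8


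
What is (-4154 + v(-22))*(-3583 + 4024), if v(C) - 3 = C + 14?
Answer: -1834119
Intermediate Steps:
v(C) = 17 + C (v(C) = 3 + (C + 14) = 3 + (14 + C) = 17 + C)
(-4154 + v(-22))*(-3583 + 4024) = (-4154 + (17 - 22))*(-3583 + 4024) = (-4154 - 5)*441 = -4159*441 = -1834119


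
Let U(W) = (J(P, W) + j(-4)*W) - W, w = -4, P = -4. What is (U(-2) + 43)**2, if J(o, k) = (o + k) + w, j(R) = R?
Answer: 1849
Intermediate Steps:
J(o, k) = -4 + k + o (J(o, k) = (o + k) - 4 = (k + o) - 4 = -4 + k + o)
U(W) = -8 - 4*W (U(W) = ((-4 + W - 4) - 4*W) - W = ((-8 + W) - 4*W) - W = (-8 - 3*W) - W = -8 - 4*W)
(U(-2) + 43)**2 = ((-8 - 4*(-2)) + 43)**2 = ((-8 + 8) + 43)**2 = (0 + 43)**2 = 43**2 = 1849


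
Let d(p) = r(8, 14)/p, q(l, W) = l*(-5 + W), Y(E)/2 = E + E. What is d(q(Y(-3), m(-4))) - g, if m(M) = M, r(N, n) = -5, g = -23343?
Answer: 2521039/108 ≈ 23343.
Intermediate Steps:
Y(E) = 4*E (Y(E) = 2*(E + E) = 2*(2*E) = 4*E)
d(p) = -5/p
d(q(Y(-3), m(-4))) - g = -5*(-1/(12*(-5 - 4))) - 1*(-23343) = -5/((-12*(-9))) + 23343 = -5/108 + 23343 = 2521039/108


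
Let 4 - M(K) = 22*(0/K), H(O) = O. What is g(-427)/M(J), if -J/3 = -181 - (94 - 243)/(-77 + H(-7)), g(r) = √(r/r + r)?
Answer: I*√426/4 ≈ 5.1599*I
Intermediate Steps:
g(r) = √(1 + r)
J = 15353/28 (J = -3*(-181 - (94 - 243)/(-77 - 7)) = -3*(-181 - (-149)/(-84)) = -3*(-181 - (-149)*(-1)/84) = -3*(-181 - 1*149/84) = -3*(-181 - 149/84) = -3*(-15353/84) = 15353/28 ≈ 548.32)
M(K) = 4 (M(K) = 4 - 22*0/K = 4 - 22*0 = 4 - 1*0 = 4 + 0 = 4)
g(-427)/M(J) = √(1 - 427)/4 = √(-426)*(¼) = (I*√426)*(¼) = I*√426/4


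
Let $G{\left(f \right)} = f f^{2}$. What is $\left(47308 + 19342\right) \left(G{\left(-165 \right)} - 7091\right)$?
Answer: $-299872746400$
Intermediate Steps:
$G{\left(f \right)} = f^{3}$
$\left(47308 + 19342\right) \left(G{\left(-165 \right)} - 7091\right) = \left(47308 + 19342\right) \left(\left(-165\right)^{3} - 7091\right) = 66650 \left(-4492125 - 7091\right) = 66650 \left(-4499216\right) = -299872746400$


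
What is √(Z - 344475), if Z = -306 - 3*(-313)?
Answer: I*√343842 ≈ 586.38*I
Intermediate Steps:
Z = 633 (Z = -306 + 939 = 633)
√(Z - 344475) = √(633 - 344475) = √(-343842) = I*√343842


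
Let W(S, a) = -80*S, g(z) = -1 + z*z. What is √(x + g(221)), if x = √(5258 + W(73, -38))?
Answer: √(48840 + I*√582) ≈ 221.0 + 0.0546*I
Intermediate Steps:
g(z) = -1 + z²
x = I*√582 (x = √(5258 - 80*73) = √(5258 - 5840) = √(-582) = I*√582 ≈ 24.125*I)
√(x + g(221)) = √(I*√582 + (-1 + 221²)) = √(I*√582 + (-1 + 48841)) = √(I*√582 + 48840) = √(48840 + I*√582)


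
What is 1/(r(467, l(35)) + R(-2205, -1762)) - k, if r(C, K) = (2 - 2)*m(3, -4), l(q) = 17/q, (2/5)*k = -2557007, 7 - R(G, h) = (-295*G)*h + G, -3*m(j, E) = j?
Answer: 3663357325260168/573069581 ≈ 6.3925e+6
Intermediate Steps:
m(j, E) = -j/3
R(G, h) = 7 - G + 295*G*h (R(G, h) = 7 - ((-295*G)*h + G) = 7 - (-295*G*h + G) = 7 - (G - 295*G*h) = 7 + (-G + 295*G*h) = 7 - G + 295*G*h)
k = -12785035/2 (k = (5/2)*(-2557007) = -12785035/2 ≈ -6.3925e+6)
r(C, K) = 0 (r(C, K) = (2 - 2)*(-1/3*3) = 0*(-1) = 0)
1/(r(467, l(35)) + R(-2205, -1762)) - k = 1/(0 + (7 - 1*(-2205) + 295*(-2205)*(-1762))) - 1*(-12785035/2) = 1/(0 + (7 + 2205 + 1146136950)) + 12785035/2 = 1/(0 + 1146139162) + 12785035/2 = 1/1146139162 + 12785035/2 = 3663357325260168/573069581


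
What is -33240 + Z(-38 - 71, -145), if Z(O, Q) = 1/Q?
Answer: -4819801/145 ≈ -33240.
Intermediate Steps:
-33240 + Z(-38 - 71, -145) = -33240 + 1/(-145) = -33240 - 1/145 = -4819801/145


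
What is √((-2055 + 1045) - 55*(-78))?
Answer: 4*√205 ≈ 57.271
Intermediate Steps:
√((-2055 + 1045) - 55*(-78)) = √(-1010 + 4290) = √3280 = 4*√205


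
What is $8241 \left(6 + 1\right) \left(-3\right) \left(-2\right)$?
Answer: $346122$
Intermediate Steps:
$8241 \left(6 + 1\right) \left(-3\right) \left(-2\right) = 8241 \cdot 7 \left(-3\right) \left(-2\right) = 8241 \left(\left(-21\right) \left(-2\right)\right) = 8241 \cdot 42 = 346122$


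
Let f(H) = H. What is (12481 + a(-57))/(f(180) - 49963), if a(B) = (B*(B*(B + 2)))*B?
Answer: -10198096/49783 ≈ -204.85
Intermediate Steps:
a(B) = B**3*(2 + B) (a(B) = (B*(B*(2 + B)))*B = (B**2*(2 + B))*B = B**3*(2 + B))
(12481 + a(-57))/(f(180) - 49963) = (12481 + (-57)**3*(2 - 57))/(180 - 49963) = (12481 - 185193*(-55))/(-49783) = (12481 + 10185615)*(-1/49783) = 10198096*(-1/49783) = -10198096/49783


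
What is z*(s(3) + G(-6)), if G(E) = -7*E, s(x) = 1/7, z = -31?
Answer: -9145/7 ≈ -1306.4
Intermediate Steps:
s(x) = ⅐
z*(s(3) + G(-6)) = -31*(⅐ - 7*(-6)) = -31*(⅐ + 42) = -31*295/7 = -9145/7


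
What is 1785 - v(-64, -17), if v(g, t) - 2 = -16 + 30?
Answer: 1769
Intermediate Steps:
v(g, t) = 16 (v(g, t) = 2 + (-16 + 30) = 2 + 14 = 16)
1785 - v(-64, -17) = 1785 - 1*16 = 1785 - 16 = 1769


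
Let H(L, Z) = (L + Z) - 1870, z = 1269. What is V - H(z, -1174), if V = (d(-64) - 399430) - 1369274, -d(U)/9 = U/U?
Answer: -1766938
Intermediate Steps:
d(U) = -9 (d(U) = -9*U/U = -9*1 = -9)
H(L, Z) = -1870 + L + Z
V = -1768713 (V = (-9 - 399430) - 1369274 = -399439 - 1369274 = -1768713)
V - H(z, -1174) = -1768713 - (-1870 + 1269 - 1174) = -1768713 - 1*(-1775) = -1768713 + 1775 = -1766938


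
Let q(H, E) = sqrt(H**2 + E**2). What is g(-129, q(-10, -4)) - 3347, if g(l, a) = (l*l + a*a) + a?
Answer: 13410 + 2*sqrt(29) ≈ 13421.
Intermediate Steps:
q(H, E) = sqrt(E**2 + H**2)
g(l, a) = a + a**2 + l**2 (g(l, a) = (l**2 + a**2) + a = (a**2 + l**2) + a = a + a**2 + l**2)
g(-129, q(-10, -4)) - 3347 = (sqrt((-4)**2 + (-10)**2) + (sqrt((-4)**2 + (-10)**2))**2 + (-129)**2) - 3347 = (sqrt(16 + 100) + (sqrt(16 + 100))**2 + 16641) - 3347 = (sqrt(116) + (sqrt(116))**2 + 16641) - 3347 = (2*sqrt(29) + (2*sqrt(29))**2 + 16641) - 3347 = (2*sqrt(29) + 116 + 16641) - 3347 = (16757 + 2*sqrt(29)) - 3347 = 13410 + 2*sqrt(29)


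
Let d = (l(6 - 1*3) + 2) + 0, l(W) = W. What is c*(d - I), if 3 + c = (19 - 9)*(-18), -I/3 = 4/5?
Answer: -6771/5 ≈ -1354.2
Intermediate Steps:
I = -12/5 ≈ -2.4000
c = -183 (c = -3 + (19 - 9)*(-18) = -3 + 10*(-18) = -3 - 180 = -183)
d = 5 (d = ((6 - 1*3) + 2) + 0 = ((6 - 3) + 2) + 0 = (3 + 2) + 0 = 5 + 0 = 5)
c*(d - I) = -183*(5 - 1*(-12/5)) = -183*(5 + 12/5) = -183*37/5 = -6771/5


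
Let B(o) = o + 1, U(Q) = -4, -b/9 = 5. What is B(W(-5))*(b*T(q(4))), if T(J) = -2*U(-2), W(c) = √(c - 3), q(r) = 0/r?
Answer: -360 - 720*I*√2 ≈ -360.0 - 1018.2*I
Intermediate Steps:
b = -45 (b = -9*5 = -45)
q(r) = 0
W(c) = √(-3 + c)
T(J) = 8 (T(J) = -2*(-4) = 8)
B(o) = 1 + o
B(W(-5))*(b*T(q(4))) = (1 + √(-3 - 5))*(-45*8) = (1 + √(-8))*(-360) = (1 + 2*I*√2)*(-360) = -360 - 720*I*√2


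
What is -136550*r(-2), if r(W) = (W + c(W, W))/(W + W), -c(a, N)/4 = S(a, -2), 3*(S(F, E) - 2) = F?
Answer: -751025/3 ≈ -2.5034e+5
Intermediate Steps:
S(F, E) = 2 + F/3
c(a, N) = -8 - 4*a/3 (c(a, N) = -4*(2 + a/3) = -8 - 4*a/3)
r(W) = (-8 - W/3)/(2*W) (r(W) = (W + (-8 - 4*W/3))/(W + W) = (-8 - W/3)/((2*W)) = (-8 - W/3)*(1/(2*W)) = (-8 - W/3)/(2*W))
-136550*r(-2) = -68275*(-24 - 1*(-2))/(3*(-2)) = -68275*(-1)*(-24 + 2)/(3*2) = -68275*(-1)*(-22)/(3*2) = -136550*11/6 = -751025/3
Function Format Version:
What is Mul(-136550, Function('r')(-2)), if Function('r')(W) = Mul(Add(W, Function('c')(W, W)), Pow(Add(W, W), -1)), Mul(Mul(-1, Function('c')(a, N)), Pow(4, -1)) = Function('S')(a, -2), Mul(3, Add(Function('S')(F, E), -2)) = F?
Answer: Rational(-751025, 3) ≈ -2.5034e+5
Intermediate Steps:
Function('S')(F, E) = Add(2, Mul(Rational(1, 3), F))
Function('c')(a, N) = Add(-8, Mul(Rational(-4, 3), a)) (Function('c')(a, N) = Mul(-4, Add(2, Mul(Rational(1, 3), a))) = Add(-8, Mul(Rational(-4, 3), a)))
Function('r')(W) = Mul(Rational(1, 2), Pow(W, -1), Add(-8, Mul(Rational(-1, 3), W))) (Function('r')(W) = Mul(Add(W, Add(-8, Mul(Rational(-4, 3), W))), Pow(Add(W, W), -1)) = Mul(Add(-8, Mul(Rational(-1, 3), W)), Pow(Mul(2, W), -1)) = Mul(Add(-8, Mul(Rational(-1, 3), W)), Mul(Rational(1, 2), Pow(W, -1))) = Mul(Rational(1, 2), Pow(W, -1), Add(-8, Mul(Rational(-1, 3), W))))
Mul(-136550, Function('r')(-2)) = Mul(-136550, Mul(Rational(1, 6), Pow(-2, -1), Add(-24, Mul(-1, -2)))) = Mul(-136550, Mul(Rational(1, 6), Rational(-1, 2), Add(-24, 2))) = Mul(-136550, Mul(Rational(1, 6), Rational(-1, 2), -22)) = Mul(-136550, Rational(11, 6)) = Rational(-751025, 3)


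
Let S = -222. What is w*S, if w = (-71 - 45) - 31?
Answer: 32634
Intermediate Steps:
w = -147 (w = -116 - 31 = -147)
w*S = -147*(-222) = 32634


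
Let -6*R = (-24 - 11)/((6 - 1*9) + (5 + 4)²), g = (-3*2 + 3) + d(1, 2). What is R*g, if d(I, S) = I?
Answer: -35/234 ≈ -0.14957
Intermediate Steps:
g = -2 (g = (-3*2 + 3) + 1 = (-6 + 3) + 1 = -3 + 1 = -2)
R = 35/468 (R = -(-24 - 11)/(6*((6 - 1*9) + (5 + 4)²)) = -(-35)/(6*((6 - 9) + 9²)) = -(-35)/(6*(-3 + 81)) = -(-35)/(6*78) = -⅙*(-35/78) = 35/468 ≈ 0.074786)
R*g = (35/468)*(-2) = -35/234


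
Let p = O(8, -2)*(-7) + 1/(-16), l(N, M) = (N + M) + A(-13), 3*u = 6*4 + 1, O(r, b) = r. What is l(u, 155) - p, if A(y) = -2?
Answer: 10435/48 ≈ 217.40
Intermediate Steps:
u = 25/3 (u = (6*4 + 1)/3 = (24 + 1)/3 = (⅓)*25 = 25/3 ≈ 8.3333)
l(N, M) = -2 + M + N (l(N, M) = (N + M) - 2 = (M + N) - 2 = -2 + M + N)
p = -897/16 (p = 8*(-7) + 1/(-16) = -56 - 1/16 = -897/16 ≈ -56.063)
l(u, 155) - p = (-2 + 155 + 25/3) - 1*(-897/16) = 484/3 + 897/16 = 10435/48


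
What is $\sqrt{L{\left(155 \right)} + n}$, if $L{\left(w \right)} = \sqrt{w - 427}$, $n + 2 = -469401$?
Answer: $\sqrt{-469403 + 4 i \sqrt{17}} \approx 0.01 + 685.13 i$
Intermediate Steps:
$n = -469403$ ($n = -2 - 469401 = -469403$)
$L{\left(w \right)} = \sqrt{-427 + w}$ ($L{\left(w \right)} = \sqrt{w - 427} = \sqrt{-427 + w}$)
$\sqrt{L{\left(155 \right)} + n} = \sqrt{\sqrt{-427 + 155} - 469403} = \sqrt{\sqrt{-272} - 469403} = \sqrt{4 i \sqrt{17} - 469403} = \sqrt{-469403 + 4 i \sqrt{17}}$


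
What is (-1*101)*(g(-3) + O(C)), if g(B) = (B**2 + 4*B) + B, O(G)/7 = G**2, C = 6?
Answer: -24846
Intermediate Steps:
O(G) = 7*G**2
g(B) = B**2 + 5*B
(-1*101)*(g(-3) + O(C)) = (-1*101)*(-3*(5 - 3) + 7*6**2) = -101*(-3*2 + 7*36) = -101*(-6 + 252) = -101*246 = -24846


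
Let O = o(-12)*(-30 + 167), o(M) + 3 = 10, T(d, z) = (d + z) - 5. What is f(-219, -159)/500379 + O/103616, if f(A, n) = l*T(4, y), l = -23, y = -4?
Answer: 491779301/51847270464 ≈ 0.0094852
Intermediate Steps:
T(d, z) = -5 + d + z
o(M) = 7 (o(M) = -3 + 10 = 7)
O = 959 (O = 7*(-30 + 167) = 7*137 = 959)
f(A, n) = 115 (f(A, n) = -23*(-5 + 4 - 4) = -23*(-5) = 115)
f(-219, -159)/500379 + O/103616 = 115/500379 + 959/103616 = 491779301/51847270464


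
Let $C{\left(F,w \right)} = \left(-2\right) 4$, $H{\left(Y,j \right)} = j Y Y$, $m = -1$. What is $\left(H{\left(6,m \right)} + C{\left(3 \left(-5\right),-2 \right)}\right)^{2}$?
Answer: $1936$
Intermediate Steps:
$H{\left(Y,j \right)} = j Y^{2}$ ($H{\left(Y,j \right)} = Y j Y = j Y^{2}$)
$C{\left(F,w \right)} = -8$
$\left(H{\left(6,m \right)} + C{\left(3 \left(-5\right),-2 \right)}\right)^{2} = \left(- 6^{2} - 8\right)^{2} = \left(\left(-1\right) 36 - 8\right)^{2} = \left(-36 - 8\right)^{2} = \left(-44\right)^{2} = 1936$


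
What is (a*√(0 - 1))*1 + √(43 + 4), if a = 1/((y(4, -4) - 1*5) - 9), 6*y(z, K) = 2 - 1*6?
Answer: √47 - 3*I/44 ≈ 6.8557 - 0.068182*I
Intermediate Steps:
y(z, K) = -⅔ (y(z, K) = (2 - 1*6)/6 = (2 - 6)/6 = (⅙)*(-4) = -⅔)
a = -3/44 (a = 1/((-⅔ - 1*5) - 9) = 1/((-⅔ - 5) - 9) = 1/(-17/3 - 9) = 1/(-44/3) = -3/44 ≈ -0.068182)
(a*√(0 - 1))*1 + √(43 + 4) = -3*√(0 - 1)/44*1 + √(43 + 4) = -3*I/44*1 + √47 = -3*I/44 + √47 = √47 - 3*I/44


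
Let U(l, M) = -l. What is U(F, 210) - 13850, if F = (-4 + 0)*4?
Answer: -13834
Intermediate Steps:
F = -16 (F = -4*4 = -16)
U(F, 210) - 13850 = -1*(-16) - 13850 = 16 - 13850 = -13834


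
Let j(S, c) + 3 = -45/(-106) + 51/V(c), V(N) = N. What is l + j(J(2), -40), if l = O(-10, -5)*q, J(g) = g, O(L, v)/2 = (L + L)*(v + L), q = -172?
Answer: -218792163/2120 ≈ -1.0320e+5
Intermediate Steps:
O(L, v) = 4*L*(L + v) (O(L, v) = 2*((L + L)*(v + L)) = 2*((2*L)*(L + v)) = 2*(2*L*(L + v)) = 4*L*(L + v))
l = -103200 (l = (4*(-10)*(-10 - 5))*(-172) = (4*(-10)*(-15))*(-172) = 600*(-172) = -103200)
j(S, c) = -273/106 + 51/c (j(S, c) = -3 + (-45/(-106) + 51/c) = -3 + (-45*(-1/106) + 51/c) = -3 + (45/106 + 51/c) = -273/106 + 51/c)
l + j(J(2), -40) = -103200 + (-273/106 + 51/(-40)) = -103200 + (-273/106 + 51*(-1/40)) = -103200 + (-273/106 - 51/40) = -103200 - 8163/2120 = -218792163/2120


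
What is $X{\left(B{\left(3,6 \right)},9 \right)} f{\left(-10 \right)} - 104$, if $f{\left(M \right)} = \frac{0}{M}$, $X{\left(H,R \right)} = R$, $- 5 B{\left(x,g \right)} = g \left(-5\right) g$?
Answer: $-104$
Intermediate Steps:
$B{\left(x,g \right)} = g^{2}$ ($B{\left(x,g \right)} = - \frac{g \left(-5\right) g}{5} = - \frac{- 5 g g}{5} = - \frac{\left(-5\right) g^{2}}{5} = g^{2}$)
$f{\left(M \right)} = 0$
$X{\left(B{\left(3,6 \right)},9 \right)} f{\left(-10 \right)} - 104 = 9 \cdot 0 - 104 = 0 - 104 = -104$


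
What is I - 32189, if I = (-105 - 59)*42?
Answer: -39077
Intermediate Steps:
I = -6888 (I = -164*42 = -6888)
I - 32189 = -6888 - 32189 = -39077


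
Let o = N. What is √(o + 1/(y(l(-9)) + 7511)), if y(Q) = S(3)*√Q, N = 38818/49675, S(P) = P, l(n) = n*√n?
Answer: √(38818/49675 + 1/(7511 + 9*√3*√(-I))) ≈ 0.88407 + 0.e-7*I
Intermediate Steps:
l(n) = n^(3/2)
N = 38818/49675 (N = 38818*(1/49675) = 38818/49675 ≈ 0.78144)
y(Q) = 3*√Q
o = 38818/49675 ≈ 0.78144
√(o + 1/(y(l(-9)) + 7511)) = √(38818/49675 + 1/(3*√((-9)^(3/2)) + 7511)) = √(38818/49675 + 1/(3*√(-27*I) + 7511)) = √(38818/49675 + 1/(3*(3*√3*√(-I)) + 7511)) = √(38818/49675 + 1/(9*√3*√(-I) + 7511)) = √(38818/49675 + 1/(7511 + 9*√3*√(-I)))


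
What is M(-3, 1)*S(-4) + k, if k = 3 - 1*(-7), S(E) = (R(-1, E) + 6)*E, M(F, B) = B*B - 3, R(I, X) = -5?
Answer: 18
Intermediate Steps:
M(F, B) = -3 + B² (M(F, B) = B² - 3 = -3 + B²)
S(E) = E (S(E) = (-5 + 6)*E = 1*E = E)
k = 10 (k = 3 + 7 = 10)
M(-3, 1)*S(-4) + k = (-3 + 1²)*(-4) + 10 = (-3 + 1)*(-4) + 10 = -2*(-4) + 10 = 8 + 10 = 18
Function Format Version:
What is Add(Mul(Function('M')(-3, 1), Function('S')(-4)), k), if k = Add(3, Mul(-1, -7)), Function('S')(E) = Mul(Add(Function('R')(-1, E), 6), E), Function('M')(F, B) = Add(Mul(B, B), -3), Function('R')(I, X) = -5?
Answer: 18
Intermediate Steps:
Function('M')(F, B) = Add(-3, Pow(B, 2)) (Function('M')(F, B) = Add(Pow(B, 2), -3) = Add(-3, Pow(B, 2)))
Function('S')(E) = E (Function('S')(E) = Mul(Add(-5, 6), E) = Mul(1, E) = E)
k = 10 (k = Add(3, 7) = 10)
Add(Mul(Function('M')(-3, 1), Function('S')(-4)), k) = Add(Mul(Add(-3, Pow(1, 2)), -4), 10) = Add(Mul(Add(-3, 1), -4), 10) = Add(Mul(-2, -4), 10) = Add(8, 10) = 18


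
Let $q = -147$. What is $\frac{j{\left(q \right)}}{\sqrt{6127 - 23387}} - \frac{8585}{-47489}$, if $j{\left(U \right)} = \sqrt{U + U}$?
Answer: $\frac{8585}{47489} + \frac{7 \sqrt{25890}}{8630} \approx 0.31129$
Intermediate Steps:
$j{\left(U \right)} = \sqrt{2} \sqrt{U}$ ($j{\left(U \right)} = \sqrt{2 U} = \sqrt{2} \sqrt{U}$)
$\frac{j{\left(q \right)}}{\sqrt{6127 - 23387}} - \frac{8585}{-47489} = \frac{\sqrt{2} \sqrt{-147}}{\sqrt{6127 - 23387}} - \frac{8585}{-47489} = \frac{\sqrt{2} \cdot 7 i \sqrt{3}}{\sqrt{-17260}} - - \frac{8585}{47489} = \frac{7 i \sqrt{6}}{2 i \sqrt{4315}} + \frac{8585}{47489} = 7 i \sqrt{6} \left(- \frac{i \sqrt{4315}}{8630}\right) + \frac{8585}{47489} = \frac{7 \sqrt{25890}}{8630} + \frac{8585}{47489} = \frac{8585}{47489} + \frac{7 \sqrt{25890}}{8630}$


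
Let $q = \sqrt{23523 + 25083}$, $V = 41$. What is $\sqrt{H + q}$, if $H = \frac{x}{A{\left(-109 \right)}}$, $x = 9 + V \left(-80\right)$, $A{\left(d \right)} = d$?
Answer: $\frac{\sqrt{356539 + 11881 \sqrt{48606}}}{109} \approx 15.826$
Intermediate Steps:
$x = -3271$ ($x = 9 + 41 \left(-80\right) = 9 - 3280 = -3271$)
$H = \frac{3271}{109}$ ($H = - \frac{3271}{-109} = \left(-3271\right) \left(- \frac{1}{109}\right) = \frac{3271}{109} \approx 30.009$)
$q = \sqrt{48606} \approx 220.47$
$\sqrt{H + q} = \sqrt{\frac{3271}{109} + \sqrt{48606}}$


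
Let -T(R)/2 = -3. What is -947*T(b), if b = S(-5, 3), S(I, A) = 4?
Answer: -5682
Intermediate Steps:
b = 4
T(R) = 6 (T(R) = -2*(-3) = 6)
-947*T(b) = -947*6 = -5682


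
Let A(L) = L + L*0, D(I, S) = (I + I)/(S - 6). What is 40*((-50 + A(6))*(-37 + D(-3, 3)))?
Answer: 61600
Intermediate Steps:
D(I, S) = 2*I/(-6 + S) (D(I, S) = (2*I)/(-6 + S) = 2*I/(-6 + S))
A(L) = L (A(L) = L + 0 = L)
40*((-50 + A(6))*(-37 + D(-3, 3))) = 40*((-50 + 6)*(-37 + 2*(-3)/(-6 + 3))) = 40*(-44*(-37 + 2*(-3)/(-3))) = 40*(-44*(-37 + 2*(-3)*(-1/3))) = 40*(-44*(-37 + 2)) = 40*(-44*(-35)) = 40*1540 = 61600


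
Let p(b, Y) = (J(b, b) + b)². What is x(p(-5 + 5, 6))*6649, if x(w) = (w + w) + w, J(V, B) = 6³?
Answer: 930647232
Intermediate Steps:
J(V, B) = 216
p(b, Y) = (216 + b)²
x(w) = 3*w (x(w) = 2*w + w = 3*w)
x(p(-5 + 5, 6))*6649 = (3*(216 + (-5 + 5))²)*6649 = (3*(216 + 0)²)*6649 = (3*216²)*6649 = (3*46656)*6649 = 139968*6649 = 930647232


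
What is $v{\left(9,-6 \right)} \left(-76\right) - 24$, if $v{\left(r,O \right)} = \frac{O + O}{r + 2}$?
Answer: $\frac{648}{11} \approx 58.909$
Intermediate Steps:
$v{\left(r,O \right)} = \frac{2 O}{2 + r}$
$v{\left(9,-6 \right)} \left(-76\right) - 24 = 2 \left(-6\right) \frac{1}{2 + 9} \left(-76\right) - 24 = 2 \left(-6\right) \frac{1}{11} \left(-76\right) - 24 = \left(- \frac{12}{11}\right) \left(-76\right) - 24 = \frac{912}{11} - 24 = \frac{648}{11}$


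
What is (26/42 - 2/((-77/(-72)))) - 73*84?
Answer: -1416781/231 ≈ -6133.3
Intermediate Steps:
(26/42 - 2/((-77/(-72)))) - 73*84 = (26*(1/42) - 2/((-77*(-1/72)))) - 6132 = (13/21 - 2/77/72) - 6132 = (13/21 - 2*72/77) - 6132 = (13/21 - 144/77) - 6132 = -289/231 - 6132 = -1416781/231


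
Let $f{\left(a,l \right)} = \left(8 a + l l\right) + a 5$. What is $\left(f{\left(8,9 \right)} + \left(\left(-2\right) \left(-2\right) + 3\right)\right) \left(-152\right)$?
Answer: $-29184$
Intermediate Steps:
$f{\left(a,l \right)} = l^{2} + 13 a$ ($f{\left(a,l \right)} = \left(8 a + l^{2}\right) + 5 a = \left(l^{2} + 8 a\right) + 5 a = l^{2} + 13 a$)
$\left(f{\left(8,9 \right)} + \left(\left(-2\right) \left(-2\right) + 3\right)\right) \left(-152\right) = \left(\left(9^{2} + 13 \cdot 8\right) + \left(\left(-2\right) \left(-2\right) + 3\right)\right) \left(-152\right) = \left(\left(81 + 104\right) + \left(4 + 3\right)\right) \left(-152\right) = \left(185 + 7\right) \left(-152\right) = 192 \left(-152\right) = -29184$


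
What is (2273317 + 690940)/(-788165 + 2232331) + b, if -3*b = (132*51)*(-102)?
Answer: 330555231665/1444166 ≈ 2.2889e+5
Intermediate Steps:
b = 228888 (b = -132*51*(-102)/3 = -2244*(-102) = -⅓*(-686664) = 228888)
(2273317 + 690940)/(-788165 + 2232331) + b = (2273317 + 690940)/(-788165 + 2232331) + 228888 = 2964257/1444166 + 228888 = 330555231665/1444166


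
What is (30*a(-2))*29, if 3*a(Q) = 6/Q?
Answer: -870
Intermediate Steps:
a(Q) = 2/Q (a(Q) = (6/Q)/3 = 2/Q)
(30*a(-2))*29 = (30*(2/(-2)))*29 = (30*(2*(-1/2)))*29 = (30*(-1))*29 = -30*29 = -870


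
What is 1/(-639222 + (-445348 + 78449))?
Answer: -1/1006121 ≈ -9.9392e-7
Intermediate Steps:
1/(-639222 + (-445348 + 78449)) = 1/(-639222 - 366899) = 1/(-1006121) = -1/1006121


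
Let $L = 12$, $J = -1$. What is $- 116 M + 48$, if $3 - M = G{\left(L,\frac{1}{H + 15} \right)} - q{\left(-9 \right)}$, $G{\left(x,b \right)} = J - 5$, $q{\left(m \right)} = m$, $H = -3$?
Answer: $48$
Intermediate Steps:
$G{\left(x,b \right)} = -6$ ($G{\left(x,b \right)} = -1 - 5 = -6$)
$M = 0$ ($M = 3 - \left(-6 - -9\right) = 3 - \left(-6 + 9\right) = 3 - 3 = 0$)
$- 116 M + 48 = \left(-116\right) 0 + 48 = 0 + 48 = 48$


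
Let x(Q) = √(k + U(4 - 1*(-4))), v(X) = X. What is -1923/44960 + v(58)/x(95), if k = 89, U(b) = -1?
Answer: -1923/44960 + 29*√22/22 ≈ 6.1401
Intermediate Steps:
x(Q) = 2*√22 (x(Q) = √(89 - 1) = √88 = 2*√22)
-1923/44960 + v(58)/x(95) = -1923/44960 + 58/((2*√22)) = -1923*1/44960 + 58*(√22/44) = -1923/44960 + 29*√22/22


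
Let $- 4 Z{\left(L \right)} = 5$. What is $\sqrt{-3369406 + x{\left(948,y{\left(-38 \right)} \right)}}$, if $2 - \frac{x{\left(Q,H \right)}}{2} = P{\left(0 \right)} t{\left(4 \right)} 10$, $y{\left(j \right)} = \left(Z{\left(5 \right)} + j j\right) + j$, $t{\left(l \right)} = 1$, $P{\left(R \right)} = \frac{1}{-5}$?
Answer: $i \sqrt{3369398} \approx 1835.6 i$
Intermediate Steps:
$P{\left(R \right)} = - \frac{1}{5}$
$Z{\left(L \right)} = - \frac{5}{4}$ ($Z{\left(L \right)} = \left(- \frac{1}{4}\right) 5 = - \frac{5}{4}$)
$y{\left(j \right)} = - \frac{5}{4} + j + j^{2}$ ($y{\left(j \right)} = \left(- \frac{5}{4} + j j\right) + j = \left(- \frac{5}{4} + j^{2}\right) + j = - \frac{5}{4} + j + j^{2}$)
$x{\left(Q,H \right)} = 8$ ($x{\left(Q,H \right)} = 4 - 2 \left(- \frac{1}{5}\right) 1 \cdot 10 = 4 - 2 \left(\left(- \frac{1}{5}\right) 10\right) = 4 - -4 = 4 + 4 = 8$)
$\sqrt{-3369406 + x{\left(948,y{\left(-38 \right)} \right)}} = \sqrt{-3369406 + 8} = \sqrt{-3369398} = i \sqrt{3369398}$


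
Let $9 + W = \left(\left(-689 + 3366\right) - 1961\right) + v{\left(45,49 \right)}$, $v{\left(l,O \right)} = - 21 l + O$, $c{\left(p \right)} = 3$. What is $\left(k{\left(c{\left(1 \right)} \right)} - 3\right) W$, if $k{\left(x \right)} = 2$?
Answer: $189$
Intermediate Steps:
$v{\left(l,O \right)} = O - 21 l$
$W = -189$ ($W = -9 + \left(\left(\left(-689 + 3366\right) - 1961\right) + \left(49 - 945\right)\right) = -9 + \left(\left(2677 - 1961\right) + \left(49 - 945\right)\right) = -9 + \left(716 - 896\right) = -9 - 180 = -189$)
$\left(k{\left(c{\left(1 \right)} \right)} - 3\right) W = \left(2 - 3\right) \left(-189\right) = \left(-1\right) \left(-189\right) = 189$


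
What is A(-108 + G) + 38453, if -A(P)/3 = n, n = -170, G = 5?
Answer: 38963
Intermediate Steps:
A(P) = 510 (A(P) = -3*(-170) = 510)
A(-108 + G) + 38453 = 510 + 38453 = 38963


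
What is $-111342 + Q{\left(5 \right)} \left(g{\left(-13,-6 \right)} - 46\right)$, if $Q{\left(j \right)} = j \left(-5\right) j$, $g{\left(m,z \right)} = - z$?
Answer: $-106342$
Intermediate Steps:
$Q{\left(j \right)} = - 5 j^{2}$ ($Q{\left(j \right)} = - 5 j j = - 5 j^{2}$)
$-111342 + Q{\left(5 \right)} \left(g{\left(-13,-6 \right)} - 46\right) = -111342 + - 5 \cdot 5^{2} \left(\left(-1\right) \left(-6\right) - 46\right) = -111342 + \left(-5\right) 25 \left(6 - 46\right) = -111342 - -5000 = -111342 + 5000 = -106342$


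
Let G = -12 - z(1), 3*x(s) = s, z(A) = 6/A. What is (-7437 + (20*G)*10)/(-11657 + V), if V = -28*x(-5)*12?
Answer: 3679/3699 ≈ 0.99459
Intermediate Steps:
x(s) = s/3
G = -18 (G = -12 - 6/1 = -12 - 6 = -18)
V = 560 (V = -28*(-5)/3*12 = -28*(-5/3)*12 = (140/3)*12 = 560)
(-7437 + (20*G)*10)/(-11657 + V) = (-7437 + (20*(-18))*10)/(-11657 + 560) = (-7437 - 360*10)/(-11097) = (-7437 - 3600)*(-1/11097) = -11037*(-1/11097) = 3679/3699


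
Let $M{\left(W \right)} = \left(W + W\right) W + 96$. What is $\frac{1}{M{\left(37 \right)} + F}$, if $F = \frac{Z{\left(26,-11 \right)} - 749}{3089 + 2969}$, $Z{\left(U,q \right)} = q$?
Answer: $\frac{3029}{8583806} \approx 0.00035287$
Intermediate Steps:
$F = - \frac{380}{3029}$ ($F = \frac{-11 - 749}{3089 + 2969} = - \frac{760}{6058} = \left(-760\right) \frac{1}{6058} = - \frac{380}{3029} \approx -0.12545$)
$M{\left(W \right)} = 96 + 2 W^{2}$ ($M{\left(W \right)} = 2 W W + 96 = 2 W^{2} + 96 = 96 + 2 W^{2}$)
$\frac{1}{M{\left(37 \right)} + F} = \frac{1}{\left(96 + 2 \cdot 37^{2}\right) - \frac{380}{3029}} = \frac{1}{\left(96 + 2 \cdot 1369\right) - \frac{380}{3029}} = \frac{1}{\left(96 + 2738\right) - \frac{380}{3029}} = \frac{1}{2834 - \frac{380}{3029}} = \frac{1}{\frac{8583806}{3029}} = \frac{3029}{8583806}$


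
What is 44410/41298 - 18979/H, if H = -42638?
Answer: 1338674161/880432062 ≈ 1.5205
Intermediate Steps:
44410/41298 - 18979/H = 44410/41298 - 18979/(-42638) = 44410*(1/41298) - 18979*(-1/42638) = 22205/20649 + 18979/42638 = 1338674161/880432062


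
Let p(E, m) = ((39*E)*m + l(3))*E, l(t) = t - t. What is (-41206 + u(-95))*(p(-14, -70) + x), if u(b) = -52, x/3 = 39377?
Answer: 17202481842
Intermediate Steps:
x = 118131 (x = 3*39377 = 118131)
l(t) = 0
p(E, m) = 39*m*E**2 (p(E, m) = ((39*E)*m + 0)*E = (39*E*m + 0)*E = (39*E*m)*E = 39*m*E**2)
(-41206 + u(-95))*(p(-14, -70) + x) = (-41206 - 52)*(39*(-70)*(-14)**2 + 118131) = -41258*(39*(-70)*196 + 118131) = -41258*(-535080 + 118131) = -41258*(-416949) = 17202481842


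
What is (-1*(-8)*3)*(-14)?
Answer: -336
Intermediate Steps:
(-1*(-8)*3)*(-14) = (8*3)*(-14) = 24*(-14) = -336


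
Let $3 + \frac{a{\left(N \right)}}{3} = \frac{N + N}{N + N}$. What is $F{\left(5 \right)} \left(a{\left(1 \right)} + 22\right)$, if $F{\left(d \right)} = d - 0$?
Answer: $80$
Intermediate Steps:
$F{\left(d \right)} = d$ ($F{\left(d \right)} = d + 0 = d$)
$a{\left(N \right)} = -6$ ($a{\left(N \right)} = -9 + 3 \frac{N + N}{N + N} = -9 + 3 \frac{2 N}{2 N} = -9 + 3 \cdot 2 N \frac{1}{2 N} = -9 + 3 \cdot 1 = -9 + 3 = -6$)
$F{\left(5 \right)} \left(a{\left(1 \right)} + 22\right) = 5 \left(-6 + 22\right) = 5 \cdot 16 = 80$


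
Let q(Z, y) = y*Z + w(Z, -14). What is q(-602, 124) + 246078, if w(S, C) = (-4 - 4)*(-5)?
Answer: 171470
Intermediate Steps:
w(S, C) = 40 (w(S, C) = -8*(-5) = 40)
q(Z, y) = 40 + Z*y (q(Z, y) = y*Z + 40 = Z*y + 40 = 40 + Z*y)
q(-602, 124) + 246078 = (40 - 602*124) + 246078 = (40 - 74648) + 246078 = -74608 + 246078 = 171470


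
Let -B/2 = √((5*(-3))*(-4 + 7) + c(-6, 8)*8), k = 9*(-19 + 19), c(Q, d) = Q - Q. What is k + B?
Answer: -6*I*√5 ≈ -13.416*I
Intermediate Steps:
c(Q, d) = 0
k = 0 (k = 9*0 = 0)
B = -6*I*√5 (B = -2*√((5*(-3))*(-4 + 7) + 0*8) = -2*√(-15*3 + 0) = -2*√(-45 + 0) = -6*I*√5 ≈ -13.416*I)
k + B = 0 - 6*I*√5 = -6*I*√5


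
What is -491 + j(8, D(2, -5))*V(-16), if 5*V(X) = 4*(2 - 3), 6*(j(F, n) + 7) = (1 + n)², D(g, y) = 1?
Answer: -7289/15 ≈ -485.93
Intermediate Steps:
j(F, n) = -7 + (1 + n)²/6
V(X) = -⅘ (V(X) = (4*(2 - 3))/5 = (4*(-1))/5 = (⅕)*(-4) = -⅘)
-491 + j(8, D(2, -5))*V(-16) = -491 + (-7 + (1 + 1)²/6)*(-⅘) = -491 + (-7 + (⅙)*2²)*(-⅘) = -491 + (-7 + (⅙)*4)*(-⅘) = -491 + (-7 + ⅔)*(-⅘) = -491 - 19/3*(-⅘) = -491 + 76/15 = -7289/15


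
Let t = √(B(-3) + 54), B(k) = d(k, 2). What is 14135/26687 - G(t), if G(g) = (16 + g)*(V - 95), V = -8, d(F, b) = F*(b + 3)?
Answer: 43994311/26687 + 103*√39 ≈ 2291.8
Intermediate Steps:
d(F, b) = F*(3 + b)
B(k) = 5*k (B(k) = k*(3 + 2) = k*5 = 5*k)
t = √39 (t = √(5*(-3) + 54) = √(-15 + 54) = √39 ≈ 6.2450)
G(g) = -1648 - 103*g (G(g) = (16 + g)*(-8 - 95) = (16 + g)*(-103) = -1648 - 103*g)
14135/26687 - G(t) = 14135/26687 - (-1648 - 103*√39) = 14135*(1/26687) + (1648 + 103*√39) = 14135/26687 + (1648 + 103*√39) = 43994311/26687 + 103*√39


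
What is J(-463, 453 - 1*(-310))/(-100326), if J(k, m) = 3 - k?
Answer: -233/50163 ≈ -0.0046449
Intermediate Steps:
J(-463, 453 - 1*(-310))/(-100326) = (3 - 1*(-463))/(-100326) = (3 + 463)*(-1/100326) = 466*(-1/100326) = -233/50163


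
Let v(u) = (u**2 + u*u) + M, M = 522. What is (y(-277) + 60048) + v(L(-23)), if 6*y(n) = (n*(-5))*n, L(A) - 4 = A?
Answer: -15893/6 ≈ -2648.8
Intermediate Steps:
L(A) = 4 + A
y(n) = -5*n**2/6 (y(n) = ((n*(-5))*n)/6 = ((-5*n)*n)/6 = (-5*n**2)/6 = -5*n**2/6)
v(u) = 522 + 2*u**2 (v(u) = (u**2 + u*u) + 522 = (u**2 + u**2) + 522 = 2*u**2 + 522 = 522 + 2*u**2)
(y(-277) + 60048) + v(L(-23)) = (-5/6*(-277)**2 + 60048) + (522 + 2*(4 - 23)**2) = (-5/6*76729 + 60048) + (522 + 2*(-19)**2) = (-383645/6 + 60048) + (522 + 2*361) = -23357/6 + (522 + 722) = -23357/6 + 1244 = -15893/6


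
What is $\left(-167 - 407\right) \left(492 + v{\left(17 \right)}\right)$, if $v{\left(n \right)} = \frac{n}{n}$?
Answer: $-282982$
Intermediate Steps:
$v{\left(n \right)} = 1$
$\left(-167 - 407\right) \left(492 + v{\left(17 \right)}\right) = \left(-167 - 407\right) \left(492 + 1\right) = \left(-574\right) 493 = -282982$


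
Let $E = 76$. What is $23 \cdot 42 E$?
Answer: $73416$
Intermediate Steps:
$23 \cdot 42 E = 23 \cdot 42 \cdot 76 = 966 \cdot 76 = 73416$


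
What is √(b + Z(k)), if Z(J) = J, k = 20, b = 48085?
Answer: 3*√5345 ≈ 219.33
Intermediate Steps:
√(b + Z(k)) = √(48085 + 20) = √48105 = 3*√5345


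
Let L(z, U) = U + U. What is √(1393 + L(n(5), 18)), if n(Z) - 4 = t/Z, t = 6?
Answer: √1429 ≈ 37.802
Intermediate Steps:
n(Z) = 4 + 6/Z
L(z, U) = 2*U
√(1393 + L(n(5), 18)) = √(1393 + 2*18) = √(1393 + 36) = √1429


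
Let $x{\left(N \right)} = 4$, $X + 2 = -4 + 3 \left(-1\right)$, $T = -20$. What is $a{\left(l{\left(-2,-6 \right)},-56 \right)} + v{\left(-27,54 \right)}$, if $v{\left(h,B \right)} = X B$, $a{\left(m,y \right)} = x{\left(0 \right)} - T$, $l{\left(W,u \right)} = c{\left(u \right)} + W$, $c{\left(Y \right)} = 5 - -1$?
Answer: $-462$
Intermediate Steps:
$c{\left(Y \right)} = 6$ ($c{\left(Y \right)} = 5 + 1 = 6$)
$X = -9$ ($X = -2 + \left(-4 + 3 \left(-1\right)\right) = -2 - 7 = -9$)
$l{\left(W,u \right)} = 6 + W$
$a{\left(m,y \right)} = 24$ ($a{\left(m,y \right)} = 4 - -20 = 4 + 20 = 24$)
$v{\left(h,B \right)} = - 9 B$
$a{\left(l{\left(-2,-6 \right)},-56 \right)} + v{\left(-27,54 \right)} = 24 - 486 = -462$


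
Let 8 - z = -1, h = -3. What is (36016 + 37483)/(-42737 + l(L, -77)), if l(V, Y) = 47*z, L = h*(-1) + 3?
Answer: -73499/42314 ≈ -1.7370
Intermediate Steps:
z = 9 (z = 8 - 1*(-1) = 8 + 1 = 9)
L = 6 (L = -3*(-1) + 3 = 3 + 3 = 6)
l(V, Y) = 423 (l(V, Y) = 47*9 = 423)
(36016 + 37483)/(-42737 + l(L, -77)) = (36016 + 37483)/(-42737 + 423) = 73499/(-42314) = 73499*(-1/42314) = -73499/42314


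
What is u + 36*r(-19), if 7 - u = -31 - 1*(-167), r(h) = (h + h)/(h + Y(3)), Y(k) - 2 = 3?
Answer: -219/7 ≈ -31.286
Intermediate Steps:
Y(k) = 5 (Y(k) = 2 + 3 = 5)
r(h) = 2*h/(5 + h) (r(h) = (h + h)/(h + 5) = (2*h)/(5 + h) = 2*h/(5 + h))
u = -129 (u = 7 - (-31 - 1*(-167)) = 7 - (-31 + 167) = 7 - 1*136 = 7 - 136 = -129)
u + 36*r(-19) = -129 + 36*(2*(-19)/(5 - 19)) = -129 + 36*(2*(-19)/(-14)) = -129 + 36*(2*(-19)*(-1/14)) = -129 + 36*(19/7) = -129 + 684/7 = -219/7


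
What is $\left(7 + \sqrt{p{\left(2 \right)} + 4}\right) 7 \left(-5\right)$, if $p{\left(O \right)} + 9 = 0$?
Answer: $-245 - 35 i \sqrt{5} \approx -245.0 - 78.262 i$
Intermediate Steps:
$p{\left(O \right)} = -9$ ($p{\left(O \right)} = -9 + 0 = -9$)
$\left(7 + \sqrt{p{\left(2 \right)} + 4}\right) 7 \left(-5\right) = \left(7 + \sqrt{-9 + 4}\right) 7 \left(-5\right) = \left(7 + \sqrt{-5}\right) \left(-35\right) = \left(7 + i \sqrt{5}\right) \left(-35\right) = -245 - 35 i \sqrt{5}$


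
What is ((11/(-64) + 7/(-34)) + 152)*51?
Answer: 494895/64 ≈ 7732.7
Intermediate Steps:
((11/(-64) + 7/(-34)) + 152)*51 = ((11*(-1/64) + 7*(-1/34)) + 152)*51 = ((-11/64 - 7/34) + 152)*51 = (-411/1088 + 152)*51 = (164965/1088)*51 = 494895/64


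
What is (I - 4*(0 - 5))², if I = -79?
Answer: 3481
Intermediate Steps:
(I - 4*(0 - 5))² = (-79 - 4*(0 - 5))² = (-79 - 4*(-5))² = (-79 + 20)² = (-59)² = 3481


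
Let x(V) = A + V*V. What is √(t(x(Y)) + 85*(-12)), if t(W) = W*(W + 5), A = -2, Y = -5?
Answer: 2*I*√94 ≈ 19.391*I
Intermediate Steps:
x(V) = -2 + V² (x(V) = -2 + V*V = -2 + V²)
t(W) = W*(5 + W)
√(t(x(Y)) + 85*(-12)) = √((-2 + (-5)²)*(5 + (-2 + (-5)²)) + 85*(-12)) = √((-2 + 25)*(5 + (-2 + 25)) - 1020) = √(23*(5 + 23) - 1020) = √(23*28 - 1020) = √(644 - 1020) = √(-376) = 2*I*√94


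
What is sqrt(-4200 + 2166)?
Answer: 3*I*sqrt(226) ≈ 45.1*I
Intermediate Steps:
sqrt(-4200 + 2166) = sqrt(-2034) = 3*I*sqrt(226)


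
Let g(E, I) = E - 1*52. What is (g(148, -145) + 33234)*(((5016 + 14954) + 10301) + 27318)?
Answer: 1919441370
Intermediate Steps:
g(E, I) = -52 + E (g(E, I) = E - 52 = -52 + E)
(g(148, -145) + 33234)*(((5016 + 14954) + 10301) + 27318) = ((-52 + 148) + 33234)*(((5016 + 14954) + 10301) + 27318) = (96 + 33234)*((19970 + 10301) + 27318) = 33330*(30271 + 27318) = 33330*57589 = 1919441370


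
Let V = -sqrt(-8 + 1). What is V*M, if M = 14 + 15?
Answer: -29*I*sqrt(7) ≈ -76.727*I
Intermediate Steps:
M = 29
V = -I*sqrt(7) (V = -sqrt(-7) = -I*sqrt(7) ≈ -2.6458*I)
V*M = -I*sqrt(7)*29 = -29*I*sqrt(7)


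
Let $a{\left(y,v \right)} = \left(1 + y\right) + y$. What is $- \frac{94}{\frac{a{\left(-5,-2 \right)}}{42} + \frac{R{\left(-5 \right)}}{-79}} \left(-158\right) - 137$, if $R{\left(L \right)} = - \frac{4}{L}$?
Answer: $- \frac{82301577}{1241} \approx -66319.0$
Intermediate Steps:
$a{\left(y,v \right)} = 1 + 2 y$
$- \frac{94}{\frac{a{\left(-5,-2 \right)}}{42} + \frac{R{\left(-5 \right)}}{-79}} \left(-158\right) - 137 = - \frac{94}{\frac{1 + 2 \left(-5\right)}{42} + \frac{\left(-4\right) \frac{1}{-5}}{-79}} \left(-158\right) - 137 = - \frac{94}{\left(1 - 10\right) \frac{1}{42} + \left(-4\right) \left(- \frac{1}{5}\right) \left(- \frac{1}{79}\right)} \left(-158\right) - 137 = - \frac{94}{\left(-9\right) \frac{1}{42} + \frac{4}{5} \left(- \frac{1}{79}\right)} \left(-158\right) - 137 = - \frac{94}{- \frac{3}{14} - \frac{4}{395}} \left(-158\right) - 137 = - \frac{94}{- \frac{1241}{5530}} \left(-158\right) - 137 = \left(-94\right) \left(- \frac{5530}{1241}\right) \left(-158\right) - 137 = \frac{519820}{1241} \left(-158\right) - 137 = - \frac{82131560}{1241} - 137 = - \frac{82301577}{1241}$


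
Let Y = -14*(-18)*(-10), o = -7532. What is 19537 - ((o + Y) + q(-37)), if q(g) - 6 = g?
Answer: 29620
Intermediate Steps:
q(g) = 6 + g
Y = -2520 (Y = 252*(-10) = -2520)
19537 - ((o + Y) + q(-37)) = 19537 - ((-7532 - 2520) + (6 - 37)) = 19537 - (-10052 - 31) = 19537 - 1*(-10083) = 19537 + 10083 = 29620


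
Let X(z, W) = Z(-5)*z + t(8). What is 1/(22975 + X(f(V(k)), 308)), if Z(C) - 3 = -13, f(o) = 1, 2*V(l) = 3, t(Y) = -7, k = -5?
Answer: 1/22958 ≈ 4.3558e-5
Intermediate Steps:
V(l) = 3/2 (V(l) = (1/2)*3 = 3/2)
Z(C) = -10 (Z(C) = 3 - 13 = -10)
X(z, W) = -7 - 10*z (X(z, W) = -10*z - 7 = -7 - 10*z)
1/(22975 + X(f(V(k)), 308)) = 1/(22975 + (-7 - 10*1)) = 1/(22975 + (-7 - 10)) = 1/(22975 - 17) = 1/22958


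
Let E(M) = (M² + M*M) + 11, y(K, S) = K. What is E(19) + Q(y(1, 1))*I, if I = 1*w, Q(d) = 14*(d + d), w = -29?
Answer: -79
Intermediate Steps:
Q(d) = 28*d (Q(d) = 14*(2*d) = 28*d)
E(M) = 11 + 2*M² (E(M) = (M² + M²) + 11 = 2*M² + 11 = 11 + 2*M²)
I = -29 (I = 1*(-29) = -29)
E(19) + Q(y(1, 1))*I = (11 + 2*19²) + (28*1)*(-29) = (11 + 2*361) + 28*(-29) = (11 + 722) - 812 = 733 - 812 = -79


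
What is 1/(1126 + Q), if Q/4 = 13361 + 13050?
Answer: 1/106770 ≈ 9.3659e-6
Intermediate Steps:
Q = 105644 (Q = 4*(13361 + 13050) = 4*26411 = 105644)
1/(1126 + Q) = 1/(1126 + 105644) = 1/106770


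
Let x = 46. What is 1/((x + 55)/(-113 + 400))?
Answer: 287/101 ≈ 2.8416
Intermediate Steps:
1/((x + 55)/(-113 + 400)) = 1/((46 + 55)/(-113 + 400)) = 1/(101/287) = 287/101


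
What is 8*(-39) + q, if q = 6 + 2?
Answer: -304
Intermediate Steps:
q = 8
8*(-39) + q = 8*(-39) + 8 = -312 + 8 = -304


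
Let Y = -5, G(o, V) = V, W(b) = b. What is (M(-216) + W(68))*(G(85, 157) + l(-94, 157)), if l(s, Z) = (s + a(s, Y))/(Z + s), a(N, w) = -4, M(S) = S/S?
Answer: 32177/3 ≈ 10726.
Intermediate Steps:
M(S) = 1
l(s, Z) = (-4 + s)/(Z + s) (l(s, Z) = (s - 4)/(Z + s) = (-4 + s)/(Z + s))
(M(-216) + W(68))*(G(85, 157) + l(-94, 157)) = (1 + 68)*(157 + (-4 - 94)/(157 - 94)) = 69*(157 - 98/63) = 69*(157 + (1/63)*(-98)) = 69*(157 - 14/9) = 69*(1399/9) = 32177/3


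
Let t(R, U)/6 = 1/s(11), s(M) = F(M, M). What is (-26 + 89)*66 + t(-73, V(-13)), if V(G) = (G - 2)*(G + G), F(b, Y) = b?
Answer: 45744/11 ≈ 4158.5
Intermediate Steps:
s(M) = M
V(G) = 2*G*(-2 + G) (V(G) = (-2 + G)*(2*G) = 2*G*(-2 + G))
t(R, U) = 6/11
(-26 + 89)*66 + t(-73, V(-13)) = (-26 + 89)*66 + 6/11 = 63*66 + 6/11 = 4158 + 6/11 = 45744/11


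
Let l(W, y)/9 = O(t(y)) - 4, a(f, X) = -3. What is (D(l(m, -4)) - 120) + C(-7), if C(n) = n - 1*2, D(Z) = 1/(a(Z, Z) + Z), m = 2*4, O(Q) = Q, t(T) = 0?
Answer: -5032/39 ≈ -129.03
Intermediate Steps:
m = 8
l(W, y) = -36 (l(W, y) = 9*(0 - 4) = 9*(-4) = -36)
D(Z) = 1/(-3 + Z)
C(n) = -2 + n (C(n) = n - 2 = -2 + n)
(D(l(m, -4)) - 120) + C(-7) = (1/(-3 - 36) - 120) + (-2 - 7) = (1/(-39) - 120) - 9 = (-1/39 - 120) - 9 = -4681/39 - 9 = -5032/39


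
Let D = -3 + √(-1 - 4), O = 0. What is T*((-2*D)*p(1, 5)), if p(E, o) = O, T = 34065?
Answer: 0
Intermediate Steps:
p(E, o) = 0
D = -3 + I*√5 (D = -3 + √(-5) = -3 + I*√5 ≈ -3.0 + 2.2361*I)
T*((-2*D)*p(1, 5)) = 34065*(-2*(-3 + I*√5)*0) = 34065*((6 - 2*I*√5)*0) = 34065*0 = 0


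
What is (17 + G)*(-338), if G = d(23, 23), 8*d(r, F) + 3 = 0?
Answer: -22477/4 ≈ -5619.3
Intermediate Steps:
d(r, F) = -3/8 (d(r, F) = -3/8 + (⅛)*0 = -3/8 + 0 = -3/8)
G = -3/8 ≈ -0.37500
(17 + G)*(-338) = (17 - 3/8)*(-338) = (133/8)*(-338) = -22477/4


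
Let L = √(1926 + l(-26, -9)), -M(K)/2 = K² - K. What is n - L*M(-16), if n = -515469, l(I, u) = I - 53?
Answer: -515469 + 544*√1847 ≈ -4.9209e+5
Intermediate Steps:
l(I, u) = -53 + I
M(K) = -2*K² + 2*K (M(K) = -2*(K² - K) = -2*K² + 2*K)
L = √1847 (L = √(1926 + (-53 - 26)) = √(1926 - 79) = √1847 ≈ 42.977)
n - L*M(-16) = -515469 - √1847*2*(-16)*(1 - 1*(-16)) = -515469 - √1847*2*(-16)*(1 + 16) = -515469 - √1847*2*(-16)*17 = -515469 - √1847*(-544) = -515469 - (-544)*√1847 = -515469 + 544*√1847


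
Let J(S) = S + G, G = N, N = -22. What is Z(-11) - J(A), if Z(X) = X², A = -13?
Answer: 156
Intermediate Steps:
G = -22
J(S) = -22 + S (J(S) = S - 22 = -22 + S)
Z(-11) - J(A) = (-11)² - (-22 - 13) = 121 - 1*(-35) = 121 + 35 = 156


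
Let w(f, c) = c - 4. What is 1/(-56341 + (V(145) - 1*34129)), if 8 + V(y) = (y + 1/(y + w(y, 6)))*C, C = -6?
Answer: -49/4476054 ≈ -1.0947e-5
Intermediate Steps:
w(f, c) = -4 + c
V(y) = -8 - 6*y - 6/(2 + y) (V(y) = -8 + (y + 1/(y + (-4 + 6)))*(-6) = -8 + (y + 1/(y + 2))*(-6) = -8 + (y + 1/(2 + y))*(-6) = -8 + (-6*y - 6/(2 + y)) = -8 - 6*y - 6/(2 + y))
1/(-56341 + (V(145) - 1*34129)) = 1/(-56341 + (2*(-11 - 10*145 - 3*145**2)/(2 + 145) - 1*34129)) = 1/(-56341 + (2*(-11 - 1450 - 3*21025)/147 - 34129)) = 1/(-56341 + (2*(1/147)*(-11 - 1450 - 63075) - 34129)) = 1/(-56341 + (2*(1/147)*(-64536) - 34129)) = 1/(-56341 + (-43024/49 - 34129)) = 1/(-56341 - 1715345/49) = 1/(-4476054/49) = -49/4476054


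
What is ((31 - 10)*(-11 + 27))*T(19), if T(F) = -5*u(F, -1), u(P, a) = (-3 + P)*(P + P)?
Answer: -1021440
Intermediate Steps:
u(P, a) = 2*P*(-3 + P) (u(P, a) = (-3 + P)*(2*P) = 2*P*(-3 + P))
T(F) = -10*F*(-3 + F)
((31 - 10)*(-11 + 27))*T(19) = ((31 - 10)*(-11 + 27))*(10*19*(3 - 1*19)) = (21*16)*(10*19*(3 - 19)) = 336*(10*19*(-16)) = 336*(-3040) = -1021440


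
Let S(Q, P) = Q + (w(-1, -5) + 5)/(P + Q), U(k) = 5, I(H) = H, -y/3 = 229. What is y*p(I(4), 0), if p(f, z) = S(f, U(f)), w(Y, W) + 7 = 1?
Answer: -8015/3 ≈ -2671.7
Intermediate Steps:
y = -687 (y = -3*229 = -687)
w(Y, W) = -6 (w(Y, W) = -7 + 1 = -6)
S(Q, P) = Q - 1/(P + Q) (S(Q, P) = Q + (-6 + 5)/(P + Q) = Q - 1/(P + Q))
p(f, z) = (-1 + f**2 + 5*f)/(5 + f)
y*p(I(4), 0) = -687*(-1 + 4**2 + 5*4)/(5 + 4) = -687*(-1 + 16 + 20)/9 = -229*35/3 = -687*35/9 = -8015/3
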